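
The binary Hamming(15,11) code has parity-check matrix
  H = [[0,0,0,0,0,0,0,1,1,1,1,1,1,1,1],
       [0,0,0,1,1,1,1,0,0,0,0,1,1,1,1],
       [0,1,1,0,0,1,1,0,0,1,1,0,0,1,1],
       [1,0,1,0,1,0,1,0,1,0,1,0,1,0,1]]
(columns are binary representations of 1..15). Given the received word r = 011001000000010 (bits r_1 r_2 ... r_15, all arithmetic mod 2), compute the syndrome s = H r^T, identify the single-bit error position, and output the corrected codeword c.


s = (1, 0, 0, 1)^T, error position = 9, corrected codeword c = 011001001000010

Compute s = H r^T mod 2 one row at a time:
  s_1 = 0 + 0 + 0 + 0 + 0 + 0 + 1 + 0 = 1 ≡ 1 (mod 2).
  s_2 = 0 + 0 + 1 + 0 + 0 + 0 + 1 + 0 = 2 ≡ 0 (mod 2).
  s_3 = 1 + 1 + 1 + 0 + 0 + 0 + 1 + 0 = 4 ≡ 0 (mod 2).
  s_4 = 0 + 1 + 0 + 0 + 0 + 0 + 0 + 0 = 1 ≡ 1 (mod 2).
s = (1, 0, 0, 1)^T — this equals column 9 of H (binary 1001), so error is at position 9.
Correct: flip bit 9 of r = 011001000000010 to get c = 011001001000010.


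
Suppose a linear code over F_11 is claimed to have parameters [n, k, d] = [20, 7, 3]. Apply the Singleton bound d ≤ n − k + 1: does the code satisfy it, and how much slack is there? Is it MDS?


Singleton RHS = n − k + 1 = 14, slack = 11, bound satisfied, not MDS.

Singleton bound: d ≤ n − k + 1.
Here n = 20, k = 7, so n − k + 1 = 14.
Given d = 3, check d ≤ 14: YES.
Slack = (n − k + 1) − d = 11.
The code is NOT MDS (slack = 11 > 0).
Description: the claimed parameters are [20, 7, 3]_11; such a code would be non-MDS.


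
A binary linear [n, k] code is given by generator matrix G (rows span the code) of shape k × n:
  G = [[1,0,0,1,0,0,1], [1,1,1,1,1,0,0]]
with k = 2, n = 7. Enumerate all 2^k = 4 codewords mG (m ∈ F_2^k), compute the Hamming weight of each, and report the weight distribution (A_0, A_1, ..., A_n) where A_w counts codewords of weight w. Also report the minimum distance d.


Weight distribution: A_0 = 1, A_3 = 1, A_4 = 1, A_5 = 1. Minimum distance d = 3.

Enumerate all 2^2 = 4 messages m ∈ F_2^2.
For each, compute codeword c = mG in F_2^7, then tally its weight.
  m = 00 → c = 0000000, weight = 0.
  m = 10 → c = 1001001, weight = 3.
  m = 01 → c = 1111100, weight = 5.
  m = 11 → c = 0110101, weight = 4.
Tally weights:
  weight 0: 1 codewords.
  weight 3: 1 codewords.
  weight 4: 1 codewords.
  weight 5: 1 codewords.
Minimum distance d = smallest w > 0 with A_w > 0 = 3.
Sanity: Σ A_w = 4 = 2^2 = 4 ✓.


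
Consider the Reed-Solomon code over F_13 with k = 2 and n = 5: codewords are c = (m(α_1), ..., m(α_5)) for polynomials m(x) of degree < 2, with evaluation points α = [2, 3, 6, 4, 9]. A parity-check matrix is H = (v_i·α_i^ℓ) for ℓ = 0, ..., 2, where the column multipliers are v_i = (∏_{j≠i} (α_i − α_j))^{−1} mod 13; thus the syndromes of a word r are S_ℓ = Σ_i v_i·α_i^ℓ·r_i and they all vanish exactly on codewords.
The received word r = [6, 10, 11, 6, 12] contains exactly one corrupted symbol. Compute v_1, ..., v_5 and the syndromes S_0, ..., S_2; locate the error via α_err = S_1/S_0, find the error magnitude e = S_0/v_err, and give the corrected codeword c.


S = (11, 9, 5), error at position 1, error magnitude e = 5, c = [1, 10, 11, 6, 12].

Step 1: column multipliers v_i = (∏_{j≠i}(α_i − α_j))^{−1} mod 13.
  i = 1 (α = 2): (2−3)(2−6)(2−4)(2−9) = (−1)·(−4)·(−2)·(−7) = 56 ≡ 4, so v_1 = 4^{−1} = 10 (mod 13).
  i = 2 (α = 3): (3−2)(3−6)(3−4)(3−9) = 1·(−3)·(−1)·(−6) = −18 ≡ 8, so v_2 = 8^{−1} = 5 (mod 13).
  i = 3 (α = 6): (6−2)(6−3)(6−4)(6−9) = 4·3·2·(−3) = −72 ≡ 6, so v_3 = 6^{−1} = 11 (mod 13).
  i = 4 (α = 4): (4−2)(4−3)(4−6)(4−9) = 2·1·(−2)·(−5) = 20 ≡ 7, so v_4 = 7^{−1} = 2 (mod 13).
  i = 5 (α = 9): (9−2)(9−3)(9−6)(9−4) = 7·6·3·5 = 630 ≡ 6, so v_5 = 6^{−1} = 11 (mod 13).
  v = [10, 5, 11, 2, 11].
Step 2: syndromes of r = [6, 10, 11, 6, 12] (all sums mod 13).
  S_0 = Σ v_i r_i = 10·6 + 5·10 + 11·11 + 2·6 + 11·12 = 375 ≡ 11.
  S_1 = Σ v_i α_i r_i = 10·2·6 + 5·3·10 + 11·6·11 + 2·4·6 + 11·9·12 = 2232 ≡ 9.
  α_i^2 mod 13 = [4, 9, 10, 3, 3].
  S_2 = Σ v_i α_i^2 r_i = 10·4·6 + 5·9·10 + 11·10·11 + 2·3·6 + 11·3·12 = 2332 ≡ 5.
  S = (11, 9, 5) ≠ 0, so r is not a codeword (an error is present).
Step 3: locate the error. For a single error e at position i, S_ℓ = v_i·e·α_i^ℓ, so α_err = S_1/S_0.
  S_0^{−1} = 11^{−1} = 6 (mod 13), so α_err = 9·6 = 54 ≡ 2 = α_1. Error position i = 1.
  Consistency check: S_2/S_1 = 5·3 = 15 ≡ 2 = α_err ✓ (single-error assumption holds).
Step 4: error magnitude e = S_0/v_1 = S_0·∏_{j≠1}(α_1 − α_j) = 11·4 = 44 ≡ 5 (mod 13).
Step 5: correct position 1: c_1 = r_1 − e = 6 − 5 ≡ 1 (mod 13). Hence c = [1, 10, 11, 6, 12].
  Check: interpolating c through the α_i gives m(x) = 9 + 9·x (degree < 2) with m(α_i) = c_i for every i, so c is indeed a codeword.


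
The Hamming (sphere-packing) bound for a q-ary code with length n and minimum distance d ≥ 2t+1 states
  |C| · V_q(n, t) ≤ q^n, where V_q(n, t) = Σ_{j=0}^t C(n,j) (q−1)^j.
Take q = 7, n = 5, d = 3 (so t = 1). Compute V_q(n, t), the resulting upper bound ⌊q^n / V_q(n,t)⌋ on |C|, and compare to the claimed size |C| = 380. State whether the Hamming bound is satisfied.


V_q(n, t) = 31, q^n = 16807, Hamming bound = 542, |C| = 380 ≤ bound (satisfied).

Step 1: Compute V_q(n, t) = Σ_{j=0}^1 C(n, j) (q−1)^j.
  j = 0: C(5,0)·(6)^0 = 1·1 = 1.
  j = 1: C(5,1)·(6)^1 = 5·6 = 30.
  V_q(n, t) = 1 + 30 = 31.
Step 2: q^n = 7^5 = 16807.
Step 3: Hamming bound ⌊q^n / V_q(n,t)⌋ = ⌊16807/31⌋ = 542.
Step 4: Compare |C| = 380 to 542: satisfied.
The claimed |C| lies below the Hamming bound.


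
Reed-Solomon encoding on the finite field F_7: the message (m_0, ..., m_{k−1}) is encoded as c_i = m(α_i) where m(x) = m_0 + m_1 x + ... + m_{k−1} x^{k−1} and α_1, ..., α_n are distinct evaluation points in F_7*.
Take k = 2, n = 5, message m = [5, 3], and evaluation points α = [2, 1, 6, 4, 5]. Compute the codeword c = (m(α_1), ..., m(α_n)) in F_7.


c = [4, 1, 2, 3, 6]

Message polynomial: m(x) = 5 + 3·x (mod 7).
For each evaluation point α_i, compute m(α_i) mod 7:
  α_1 = 2: Horner steps 3 → 4, so m(2) = 4.
  α_2 = 1: Horner steps 3 → 1, so m(1) = 1.
  α_3 = 6: Horner steps 3 → 2, so m(6) = 2.
  α_4 = 4: Horner steps 3 → 3, so m(4) = 3.
  α_5 = 5: Horner steps 3 → 6, so m(5) = 6.
Codeword c = [4, 1, 2, 3, 6] ∈ F_7^5.


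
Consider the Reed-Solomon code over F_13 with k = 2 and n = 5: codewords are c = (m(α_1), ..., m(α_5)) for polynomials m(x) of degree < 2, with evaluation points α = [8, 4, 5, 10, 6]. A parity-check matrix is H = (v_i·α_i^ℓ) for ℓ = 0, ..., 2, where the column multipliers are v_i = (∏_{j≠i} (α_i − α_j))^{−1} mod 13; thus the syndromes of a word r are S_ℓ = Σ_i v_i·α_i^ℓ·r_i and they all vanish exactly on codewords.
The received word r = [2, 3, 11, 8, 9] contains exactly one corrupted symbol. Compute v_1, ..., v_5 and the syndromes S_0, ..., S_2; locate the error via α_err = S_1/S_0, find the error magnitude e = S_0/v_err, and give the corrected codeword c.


S = (4, 7, 9), error at position 3, error magnitude e = 5, c = [2, 3, 6, 8, 9].

Step 1: column multipliers v_i = (∏_{j≠i}(α_i − α_j))^{−1} mod 13.
  i = 1 (α = 8): (8−4)(8−5)(8−10)(8−6) = 4·3·(−2)·2 = −48 ≡ 4, so v_1 = 4^{−1} = 10 (mod 13).
  i = 2 (α = 4): (4−8)(4−5)(4−10)(4−6) = (−4)·(−1)·(−6)·(−2) = 48 ≡ 9, so v_2 = 9^{−1} = 3 (mod 13).
  i = 3 (α = 5): (5−8)(5−4)(5−10)(5−6) = (−3)·1·(−5)·(−1) = −15 ≡ 11, so v_3 = 11^{−1} = 6 (mod 13).
  i = 4 (α = 10): (10−8)(10−4)(10−5)(10−6) = 2·6·5·4 = 240 ≡ 6, so v_4 = 6^{−1} = 11 (mod 13).
  i = 5 (α = 6): (6−8)(6−4)(6−5)(6−10) = (−2)·2·1·(−4) = 16 ≡ 3, so v_5 = 3^{−1} = 9 (mod 13).
  v = [10, 3, 6, 11, 9].
Step 2: syndromes of r = [2, 3, 11, 8, 9] (all sums mod 13).
  S_0 = Σ v_i r_i = 10·2 + 3·3 + 6·11 + 11·8 + 9·9 = 264 ≡ 4.
  S_1 = Σ v_i α_i r_i = 10·8·2 + 3·4·3 + 6·5·11 + 11·10·8 + 9·6·9 = 1892 ≡ 7.
  α_i^2 mod 13 = [12, 3, 12, 9, 10].
  S_2 = Σ v_i α_i^2 r_i = 10·12·2 + 3·3·3 + 6·12·11 + 11·9·8 + 9·10·9 = 2661 ≡ 9.
  S = (4, 7, 9) ≠ 0, so r is not a codeword (an error is present).
Step 3: locate the error. For a single error e at position i, S_ℓ = v_i·e·α_i^ℓ, so α_err = S_1/S_0.
  S_0^{−1} = 4^{−1} = 10 (mod 13), so α_err = 7·10 = 70 ≡ 5 = α_3. Error position i = 3.
  Consistency check: S_2/S_1 = 9·2 = 18 ≡ 5 = α_err ✓ (single-error assumption holds).
Step 4: error magnitude e = S_0/v_3 = S_0·∏_{j≠3}(α_3 − α_j) = 4·11 = 44 ≡ 5 (mod 13).
Step 5: correct position 3: c_3 = r_3 − e = 11 − 5 ≡ 6 (mod 13). Hence c = [2, 3, 6, 8, 9].
  Check: interpolating c through the α_i gives m(x) = 4 + 3·x (degree < 2) with m(α_i) = c_i for every i, so c is indeed a codeword.


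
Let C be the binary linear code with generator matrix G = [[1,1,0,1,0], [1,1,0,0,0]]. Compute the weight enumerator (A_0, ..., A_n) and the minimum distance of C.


Weight distribution: A_0 = 1, A_1 = 1, A_2 = 1, A_3 = 1. Minimum distance d = 1.

Enumerate all 2^2 = 4 messages m ∈ F_2^2.
For each, compute codeword c = mG in F_2^5, then tally its weight.
  m = 00 → c = 00000, weight = 0.
  m = 10 → c = 11010, weight = 3.
  m = 01 → c = 11000, weight = 2.
  m = 11 → c = 00010, weight = 1.
Tally weights:
  weight 0: 1 codewords.
  weight 1: 1 codewords.
  weight 2: 1 codewords.
  weight 3: 1 codewords.
Minimum distance d = smallest w > 0 with A_w > 0 = 1.
Sanity: Σ A_w = 4 = 2^2 = 4 ✓.


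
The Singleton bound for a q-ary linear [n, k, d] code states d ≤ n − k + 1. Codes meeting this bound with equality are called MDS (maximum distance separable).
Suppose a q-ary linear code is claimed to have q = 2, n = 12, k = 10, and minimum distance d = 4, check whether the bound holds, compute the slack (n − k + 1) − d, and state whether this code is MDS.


Singleton RHS = n − k + 1 = 3, slack = -1, bound violated (no such code; not MDS).

Singleton bound: d ≤ n − k + 1.
Here n = 12, k = 10, so n − k + 1 = 3.
Given d = 4, check d ≤ 3: NO.
Slack = (n − k + 1) − d = -1.
The slack is negative: d = 4 exceeds n − k + 1 = 3 by 1, so the Singleton bound is violated and no linear [12, 10, 4]_2 code can exist. In particular it is not MDS (MDS requires d = n − k + 1 exactly).
Description: the claimed parameters are [12, 10, 4]_2; such a code would be impossible (violates the Singleton bound).


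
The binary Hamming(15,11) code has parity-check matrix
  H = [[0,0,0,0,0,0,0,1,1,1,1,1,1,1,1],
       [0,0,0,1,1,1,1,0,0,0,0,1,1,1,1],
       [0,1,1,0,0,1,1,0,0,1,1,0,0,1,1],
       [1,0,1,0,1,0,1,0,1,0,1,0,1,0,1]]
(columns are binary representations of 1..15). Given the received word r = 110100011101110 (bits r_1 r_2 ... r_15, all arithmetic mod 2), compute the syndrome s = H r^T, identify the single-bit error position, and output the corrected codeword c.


s = (0, 0, 1, 1)^T, error position = 3, corrected codeword c = 111100011101110

Compute s = H r^T mod 2 one row at a time:
  s_1 = 1 + 1 + 1 + 0 + 1 + 1 + 1 + 0 = 6 ≡ 0 (mod 2).
  s_2 = 1 + 0 + 0 + 0 + 1 + 1 + 1 + 0 = 4 ≡ 0 (mod 2).
  s_3 = 1 + 0 + 0 + 0 + 1 + 0 + 1 + 0 = 3 ≡ 1 (mod 2).
  s_4 = 1 + 0 + 0 + 0 + 1 + 0 + 1 + 0 = 3 ≡ 1 (mod 2).
s = (0, 0, 1, 1)^T — this equals column 3 of H (binary 0011), so error is at position 3.
Correct: flip bit 3 of r = 110100011101110 to get c = 111100011101110.


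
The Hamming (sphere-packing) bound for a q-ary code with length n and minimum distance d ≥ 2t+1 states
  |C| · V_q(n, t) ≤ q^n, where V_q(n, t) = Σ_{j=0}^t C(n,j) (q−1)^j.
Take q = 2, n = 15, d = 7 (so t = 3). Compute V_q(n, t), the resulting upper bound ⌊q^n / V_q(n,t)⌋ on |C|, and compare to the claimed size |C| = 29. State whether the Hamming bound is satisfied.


V_q(n, t) = 576, q^n = 32768, Hamming bound = 56, |C| = 29 ≤ bound (satisfied).

Step 1: Compute V_q(n, t) = Σ_{j=0}^3 C(n, j) (q−1)^j.
  j = 0: C(15,0)·(1)^0 = 1·1 = 1.
  j = 1: C(15,1)·(1)^1 = 15·1 = 15.
  j = 2: C(15,2)·(1)^2 = 105·1 = 105.
  j = 3: C(15,3)·(1)^3 = 455·1 = 455.
  V_q(n, t) = 1 + 15 + 105 + 455 = 576.
Step 2: q^n = 2^15 = 32768.
Step 3: Hamming bound ⌊q^n / V_q(n,t)⌋ = ⌊32768/576⌋ = 56.
Step 4: Compare |C| = 29 to 56: satisfied.
The claimed |C| lies below the Hamming bound.


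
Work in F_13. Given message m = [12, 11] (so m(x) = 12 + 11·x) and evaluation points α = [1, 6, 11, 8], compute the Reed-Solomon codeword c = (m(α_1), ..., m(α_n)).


c = [10, 0, 3, 9]

Message polynomial: m(x) = 12 + 11·x (mod 13).
For each evaluation point α_i, compute m(α_i) mod 13:
  α_1 = 1: Horner steps 11 → 10, so m(1) = 10.
  α_2 = 6: Horner steps 11 → 0, so m(6) = 0.
  α_3 = 11: Horner steps 11 → 3, so m(11) = 3.
  α_4 = 8: Horner steps 11 → 9, so m(8) = 9.
Codeword c = [10, 0, 3, 9] ∈ F_13^4.


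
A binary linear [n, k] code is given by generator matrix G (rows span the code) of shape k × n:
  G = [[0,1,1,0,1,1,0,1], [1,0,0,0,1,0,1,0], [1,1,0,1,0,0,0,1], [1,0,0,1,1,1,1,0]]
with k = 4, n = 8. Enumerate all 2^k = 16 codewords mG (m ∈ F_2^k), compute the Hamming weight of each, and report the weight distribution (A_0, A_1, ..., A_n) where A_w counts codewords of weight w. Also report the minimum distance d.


Weight distribution: A_0 = 1, A_2 = 2, A_3 = 2, A_4 = 3, A_5 = 6, A_6 = 2. Minimum distance d = 2.

Enumerate all 2^4 = 16 messages m ∈ F_2^4.
For each, compute codeword c = mG in F_2^8, then tally its weight.
  m = 0000 → c = 00000000, weight = 0.
  m = 1000 → c = 01101101, weight = 5.
  m = 0100 → c = 10001010, weight = 3.
  m = 1100 → c = 11100111, weight = 6.
  m = 0010 → c = 11010001, weight = 4.
  m = 1010 → c = 10111100, weight = 5.
  m = 0110 → c = 01011011, weight = 5.
  m = 1110 → c = 00110110, weight = 4.
  m = 0001 → c = 10011110, weight = 5.
  m = 1001 → c = 11110011, weight = 6.
  m = 0101 → c = 00010100, weight = 2.
  m = 1101 → c = 01111001, weight = 5.
  m = 0011 → c = 01001111, weight = 5.
  m = 1011 → c = 00100010, weight = 2.
  m = 0111 → c = 11000101, weight = 4.
  m = 1111 → c = 10101000, weight = 3.
Tally weights:
  weight 0: 1 codewords.
  weight 2: 2 codewords.
  weight 3: 2 codewords.
  weight 4: 3 codewords.
  weight 5: 6 codewords.
  weight 6: 2 codewords.
Minimum distance d = smallest w > 0 with A_w > 0 = 2.
Sanity: Σ A_w = 16 = 2^4 = 16 ✓.


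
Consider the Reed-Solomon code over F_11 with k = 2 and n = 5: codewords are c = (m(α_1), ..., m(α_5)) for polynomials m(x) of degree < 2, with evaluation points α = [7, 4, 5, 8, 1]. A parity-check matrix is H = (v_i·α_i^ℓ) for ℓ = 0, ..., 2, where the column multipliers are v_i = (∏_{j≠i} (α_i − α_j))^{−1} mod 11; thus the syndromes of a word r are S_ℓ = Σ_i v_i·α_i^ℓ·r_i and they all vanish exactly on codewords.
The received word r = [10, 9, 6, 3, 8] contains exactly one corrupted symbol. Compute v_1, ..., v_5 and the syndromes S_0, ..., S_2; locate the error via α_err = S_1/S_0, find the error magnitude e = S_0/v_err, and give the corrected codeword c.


S = (2, 10, 6), error at position 3, error magnitude e = 4, c = [10, 9, 2, 3, 8].

Step 1: column multipliers v_i = (∏_{j≠i}(α_i − α_j))^{−1} mod 11.
  i = 1 (α = 7): (7−4)(7−5)(7−8)(7−1) = 3·2·(−1)·6 = −36 ≡ 8, so v_1 = 8^{−1} = 7 (mod 11).
  i = 2 (α = 4): (4−7)(4−5)(4−8)(4−1) = (−3)·(−1)·(−4)·3 = −36 ≡ 8, so v_2 = 8^{−1} = 7 (mod 11).
  i = 3 (α = 5): (5−7)(5−4)(5−8)(5−1) = (−2)·1·(−3)·4 = 24 ≡ 2, so v_3 = 2^{−1} = 6 (mod 11).
  i = 4 (α = 8): (8−7)(8−4)(8−5)(8−1) = 1·4·3·7 = 84 ≡ 7, so v_4 = 7^{−1} = 8 (mod 11).
  i = 5 (α = 1): (1−7)(1−4)(1−5)(1−8) = (−6)·(−3)·(−4)·(−7) = 504 ≡ 9, so v_5 = 9^{−1} = 5 (mod 11).
  v = [7, 7, 6, 8, 5].
Step 2: syndromes of r = [10, 9, 6, 3, 8] (all sums mod 11).
  S_0 = Σ v_i r_i = 7·10 + 7·9 + 6·6 + 8·3 + 5·8 = 233 ≡ 2.
  S_1 = Σ v_i α_i r_i = 7·7·10 + 7·4·9 + 6·5·6 + 8·8·3 + 5·1·8 = 1154 ≡ 10.
  α_i^2 mod 11 = [5, 5, 3, 9, 1].
  S_2 = Σ v_i α_i^2 r_i = 7·5·10 + 7·5·9 + 6·3·6 + 8·9·3 + 5·1·8 = 1029 ≡ 6.
  S = (2, 10, 6) ≠ 0, so r is not a codeword (an error is present).
Step 3: locate the error. For a single error e at position i, S_ℓ = v_i·e·α_i^ℓ, so α_err = S_1/S_0.
  S_0^{−1} = 2^{−1} = 6 (mod 11), so α_err = 10·6 = 60 ≡ 5 = α_3. Error position i = 3.
  Consistency check: S_2/S_1 = 6·10 = 60 ≡ 5 = α_err ✓ (single-error assumption holds).
Step 4: error magnitude e = S_0/v_3 = S_0·∏_{j≠3}(α_3 − α_j) = 2·2 = 4 ≡ 4 (mod 11).
Step 5: correct position 3: c_3 = r_3 − e = 6 − 4 ≡ 2 (mod 11). Hence c = [10, 9, 2, 3, 8].
  Check: interpolating c through the α_i gives m(x) = 4 + 4·x (degree < 2) with m(α_i) = c_i for every i, so c is indeed a codeword.


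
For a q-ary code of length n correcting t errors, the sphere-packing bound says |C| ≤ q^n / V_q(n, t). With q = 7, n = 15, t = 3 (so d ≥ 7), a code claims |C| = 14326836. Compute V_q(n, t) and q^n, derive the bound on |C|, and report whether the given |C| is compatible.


V_q(n, t) = 102151, q^n = 4747561509943, Hamming bound = 46475918, |C| = 14326836 ≤ bound (satisfied).

Step 1: Compute V_q(n, t) = Σ_{j=0}^3 C(n, j) (q−1)^j.
  j = 0: C(15,0)·(6)^0 = 1·1 = 1.
  j = 1: C(15,1)·(6)^1 = 15·6 = 90.
  j = 2: C(15,2)·(6)^2 = 105·36 = 3780.
  j = 3: C(15,3)·(6)^3 = 455·216 = 98280.
  V_q(n, t) = 1 + 90 + 3780 + 98280 = 102151.
Step 2: q^n = 7^15 = 4747561509943.
Step 3: Hamming bound ⌊q^n / V_q(n,t)⌋ = ⌊4747561509943/102151⌋ = 46475918.
Step 4: Compare |C| = 14326836 to 46475918: satisfied.
The claimed |C| lies below the Hamming bound.


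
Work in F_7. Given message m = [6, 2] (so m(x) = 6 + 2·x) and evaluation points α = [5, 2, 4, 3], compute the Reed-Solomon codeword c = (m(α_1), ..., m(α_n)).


c = [2, 3, 0, 5]

Message polynomial: m(x) = 6 + 2·x (mod 7).
For each evaluation point α_i, compute m(α_i) mod 7:
  α_1 = 5: Horner steps 2 → 2, so m(5) = 2.
  α_2 = 2: Horner steps 2 → 3, so m(2) = 3.
  α_3 = 4: Horner steps 2 → 0, so m(4) = 0.
  α_4 = 3: Horner steps 2 → 5, so m(3) = 5.
Codeword c = [2, 3, 0, 5] ∈ F_7^4.


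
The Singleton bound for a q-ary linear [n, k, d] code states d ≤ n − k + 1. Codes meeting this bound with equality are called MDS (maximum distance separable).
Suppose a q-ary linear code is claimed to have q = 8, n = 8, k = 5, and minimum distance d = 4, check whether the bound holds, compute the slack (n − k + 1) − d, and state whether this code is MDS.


Singleton RHS = n − k + 1 = 4, slack = 0, bound satisfied, MDS.

Singleton bound: d ≤ n − k + 1.
Here n = 8, k = 5, so n − k + 1 = 4.
Given d = 4, check d ≤ 4: YES.
Slack = (n − k + 1) − d = 0.
The code is MDS (slack = 0).
Description: the claimed parameters are [8, 5, 4]_8; such a code would be MDS (meets Singleton bound).


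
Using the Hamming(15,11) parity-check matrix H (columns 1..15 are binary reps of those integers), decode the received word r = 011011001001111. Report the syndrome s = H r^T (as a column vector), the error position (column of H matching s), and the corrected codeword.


s = (1, 0, 1, 1)^T, error position = 11, corrected codeword c = 011011001011111

Compute s = H r^T mod 2 one row at a time:
  s_1 = 0 + 1 + 0 + 0 + 1 + 1 + 1 + 1 = 5 ≡ 1 (mod 2).
  s_2 = 0 + 1 + 1 + 0 + 1 + 1 + 1 + 1 = 6 ≡ 0 (mod 2).
  s_3 = 1 + 1 + 1 + 0 + 0 + 0 + 1 + 1 = 5 ≡ 1 (mod 2).
  s_4 = 0 + 1 + 1 + 0 + 1 + 0 + 1 + 1 = 5 ≡ 1 (mod 2).
s = (1, 0, 1, 1)^T — this equals column 11 of H (binary 1011), so error is at position 11.
Correct: flip bit 11 of r = 011011001001111 to get c = 011011001011111.


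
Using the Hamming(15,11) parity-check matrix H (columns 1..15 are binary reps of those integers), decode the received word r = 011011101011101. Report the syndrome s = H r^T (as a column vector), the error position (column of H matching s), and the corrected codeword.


s = (1, 0, 0, 1)^T, error position = 9, corrected codeword c = 011011100011101

Compute s = H r^T mod 2 one row at a time:
  s_1 = 0 + 1 + 0 + 1 + 1 + 1 + 0 + 1 = 5 ≡ 1 (mod 2).
  s_2 = 0 + 1 + 1 + 1 + 1 + 1 + 0 + 1 = 6 ≡ 0 (mod 2).
  s_3 = 1 + 1 + 1 + 1 + 0 + 1 + 0 + 1 = 6 ≡ 0 (mod 2).
  s_4 = 0 + 1 + 1 + 1 + 1 + 1 + 1 + 1 = 7 ≡ 1 (mod 2).
s = (1, 0, 0, 1)^T — this equals column 9 of H (binary 1001), so error is at position 9.
Correct: flip bit 9 of r = 011011101011101 to get c = 011011100011101.


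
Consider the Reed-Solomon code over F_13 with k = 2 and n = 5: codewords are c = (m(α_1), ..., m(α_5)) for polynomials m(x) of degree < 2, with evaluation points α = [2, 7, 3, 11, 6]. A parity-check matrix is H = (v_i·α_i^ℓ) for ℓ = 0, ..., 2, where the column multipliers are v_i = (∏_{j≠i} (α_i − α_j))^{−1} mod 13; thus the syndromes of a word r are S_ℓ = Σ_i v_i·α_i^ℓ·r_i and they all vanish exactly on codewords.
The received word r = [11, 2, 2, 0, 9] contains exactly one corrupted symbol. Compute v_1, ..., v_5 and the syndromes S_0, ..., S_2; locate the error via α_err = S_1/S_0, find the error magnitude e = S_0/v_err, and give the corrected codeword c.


S = (3, 9, 1), error at position 3, error magnitude e = 11, c = [11, 2, 4, 0, 9].

Step 1: column multipliers v_i = (∏_{j≠i}(α_i − α_j))^{−1} mod 13.
  i = 1 (α = 2): (2−7)(2−3)(2−11)(2−6) = (−5)·(−1)·(−9)·(−4) = 180 ≡ 11, so v_1 = 11^{−1} = 6 (mod 13).
  i = 2 (α = 7): (7−2)(7−3)(7−11)(7−6) = 5·4·(−4)·1 = −80 ≡ 11, so v_2 = 11^{−1} = 6 (mod 13).
  i = 3 (α = 3): (3−2)(3−7)(3−11)(3−6) = 1·(−4)·(−8)·(−3) = −96 ≡ 8, so v_3 = 8^{−1} = 5 (mod 13).
  i = 4 (α = 11): (11−2)(11−7)(11−3)(11−6) = 9·4·8·5 = 1440 ≡ 10, so v_4 = 10^{−1} = 4 (mod 13).
  i = 5 (α = 6): (6−2)(6−7)(6−3)(6−11) = 4·(−1)·3·(−5) = 60 ≡ 8, so v_5 = 8^{−1} = 5 (mod 13).
  v = [6, 6, 5, 4, 5].
Step 2: syndromes of r = [11, 2, 2, 0, 9] (all sums mod 13).
  S_0 = Σ v_i r_i = 6·11 + 6·2 + 5·2 + 4·0 + 5·9 = 133 ≡ 3.
  S_1 = Σ v_i α_i r_i = 6·2·11 + 6·7·2 + 5·3·2 + 4·11·0 + 5·6·9 = 516 ≡ 9.
  α_i^2 mod 13 = [4, 10, 9, 4, 10].
  S_2 = Σ v_i α_i^2 r_i = 6·4·11 + 6·10·2 + 5·9·2 + 4·4·0 + 5·10·9 = 924 ≡ 1.
  S = (3, 9, 1) ≠ 0, so r is not a codeword (an error is present).
Step 3: locate the error. For a single error e at position i, S_ℓ = v_i·e·α_i^ℓ, so α_err = S_1/S_0.
  S_0^{−1} = 3^{−1} = 9 (mod 13), so α_err = 9·9 = 81 ≡ 3 = α_3. Error position i = 3.
  Consistency check: S_2/S_1 = 1·3 = 3 ≡ 3 = α_err ✓ (single-error assumption holds).
Step 4: error magnitude e = S_0/v_3 = S_0·∏_{j≠3}(α_3 − α_j) = 3·8 = 24 ≡ 11 (mod 13).
Step 5: correct position 3: c_3 = r_3 − e = 2 − 11 ≡ 4 (mod 13). Hence c = [11, 2, 4, 0, 9].
  Check: interpolating c through the α_i gives m(x) = 12 + 6·x (degree < 2) with m(α_i) = c_i for every i, so c is indeed a codeword.


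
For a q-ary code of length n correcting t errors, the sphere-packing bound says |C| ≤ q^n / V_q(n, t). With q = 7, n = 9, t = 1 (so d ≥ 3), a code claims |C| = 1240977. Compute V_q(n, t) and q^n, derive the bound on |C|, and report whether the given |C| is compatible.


V_q(n, t) = 55, q^n = 40353607, Hamming bound = 733701, |C| = 1240977 > bound (violated).

Step 1: Compute V_q(n, t) = Σ_{j=0}^1 C(n, j) (q−1)^j.
  j = 0: C(9,0)·(6)^0 = 1·1 = 1.
  j = 1: C(9,1)·(6)^1 = 9·6 = 54.
  V_q(n, t) = 1 + 54 = 55.
Step 2: q^n = 7^9 = 40353607.
Step 3: Hamming bound ⌊q^n / V_q(n,t)⌋ = ⌊40353607/55⌋ = 733701.
Step 4: Compare |C| = 1240977 to 733701: violated.
The claimed |C| lies above the Hamming bound, so no 7-ary code of length 9 with d ≥ 3 can have 1240977 codewords.


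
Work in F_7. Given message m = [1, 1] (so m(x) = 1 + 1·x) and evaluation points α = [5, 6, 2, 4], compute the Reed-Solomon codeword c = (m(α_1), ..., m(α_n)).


c = [6, 0, 3, 5]

Message polynomial: m(x) = 1 + 1·x (mod 7).
For each evaluation point α_i, compute m(α_i) mod 7:
  α_1 = 5: Horner steps 1 → 6, so m(5) = 6.
  α_2 = 6: Horner steps 1 → 0, so m(6) = 0.
  α_3 = 2: Horner steps 1 → 3, so m(2) = 3.
  α_4 = 4: Horner steps 1 → 5, so m(4) = 5.
Codeword c = [6, 0, 3, 5] ∈ F_7^4.


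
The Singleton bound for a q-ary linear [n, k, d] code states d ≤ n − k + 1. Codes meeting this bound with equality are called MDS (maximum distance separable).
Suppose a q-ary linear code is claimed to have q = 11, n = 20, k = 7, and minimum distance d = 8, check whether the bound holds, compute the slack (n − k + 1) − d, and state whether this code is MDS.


Singleton RHS = n − k + 1 = 14, slack = 6, bound satisfied, not MDS.

Singleton bound: d ≤ n − k + 1.
Here n = 20, k = 7, so n − k + 1 = 14.
Given d = 8, check d ≤ 14: YES.
Slack = (n − k + 1) − d = 6.
The code is NOT MDS (slack = 6 > 0).
Description: the claimed parameters are [20, 7, 8]_11; such a code would be non-MDS.


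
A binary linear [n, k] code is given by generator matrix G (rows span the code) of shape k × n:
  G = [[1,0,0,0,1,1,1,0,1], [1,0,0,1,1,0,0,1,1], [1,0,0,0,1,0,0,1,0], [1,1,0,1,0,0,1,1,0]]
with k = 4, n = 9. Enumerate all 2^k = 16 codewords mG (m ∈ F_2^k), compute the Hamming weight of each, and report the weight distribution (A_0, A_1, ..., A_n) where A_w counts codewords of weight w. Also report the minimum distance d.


Weight distribution: A_0 = 1, A_2 = 1, A_3 = 2, A_4 = 5, A_5 = 6, A_6 = 1. Minimum distance d = 2.

Enumerate all 2^4 = 16 messages m ∈ F_2^4.
For each, compute codeword c = mG in F_2^9, then tally its weight.
  m = 0000 → c = 000000000, weight = 0.
  m = 1000 → c = 100011101, weight = 5.
  m = 0100 → c = 100110011, weight = 5.
  m = 1100 → c = 000101110, weight = 4.
  m = 0010 → c = 100010010, weight = 3.
  m = 1010 → c = 000001111, weight = 4.
  m = 0110 → c = 000100001, weight = 2.
  m = 1110 → c = 100111100, weight = 5.
  m = 0001 → c = 110100110, weight = 5.
  m = 1001 → c = 010111011, weight = 6.
  m = 0101 → c = 010010101, weight = 4.
  m = 1101 → c = 110001000, weight = 3.
  m = 0011 → c = 010110100, weight = 4.
  m = 1011 → c = 110101001, weight = 5.
  m = 0111 → c = 110000111, weight = 5.
  m = 1111 → c = 010011010, weight = 4.
Tally weights:
  weight 0: 1 codewords.
  weight 2: 1 codewords.
  weight 3: 2 codewords.
  weight 4: 5 codewords.
  weight 5: 6 codewords.
  weight 6: 1 codewords.
Minimum distance d = smallest w > 0 with A_w > 0 = 2.
Sanity: Σ A_w = 16 = 2^4 = 16 ✓.


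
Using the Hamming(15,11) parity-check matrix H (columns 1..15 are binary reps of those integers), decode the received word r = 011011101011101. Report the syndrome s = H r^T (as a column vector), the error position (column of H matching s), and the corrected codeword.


s = (1, 0, 0, 1)^T, error position = 9, corrected codeword c = 011011100011101

Compute s = H r^T mod 2 one row at a time:
  s_1 = 0 + 1 + 0 + 1 + 1 + 1 + 0 + 1 = 5 ≡ 1 (mod 2).
  s_2 = 0 + 1 + 1 + 1 + 1 + 1 + 0 + 1 = 6 ≡ 0 (mod 2).
  s_3 = 1 + 1 + 1 + 1 + 0 + 1 + 0 + 1 = 6 ≡ 0 (mod 2).
  s_4 = 0 + 1 + 1 + 1 + 1 + 1 + 1 + 1 = 7 ≡ 1 (mod 2).
s = (1, 0, 0, 1)^T — this equals column 9 of H (binary 1001), so error is at position 9.
Correct: flip bit 9 of r = 011011101011101 to get c = 011011100011101.


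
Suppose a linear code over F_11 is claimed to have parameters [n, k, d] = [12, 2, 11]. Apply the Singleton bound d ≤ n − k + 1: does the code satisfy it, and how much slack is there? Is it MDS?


Singleton RHS = n − k + 1 = 11, slack = 0, bound satisfied, MDS.

Singleton bound: d ≤ n − k + 1.
Here n = 12, k = 2, so n − k + 1 = 11.
Given d = 11, check d ≤ 11: YES.
Slack = (n − k + 1) − d = 0.
The code is MDS (slack = 0).
Description: the claimed parameters are [12, 2, 11]_11; such a code would be MDS (meets Singleton bound).


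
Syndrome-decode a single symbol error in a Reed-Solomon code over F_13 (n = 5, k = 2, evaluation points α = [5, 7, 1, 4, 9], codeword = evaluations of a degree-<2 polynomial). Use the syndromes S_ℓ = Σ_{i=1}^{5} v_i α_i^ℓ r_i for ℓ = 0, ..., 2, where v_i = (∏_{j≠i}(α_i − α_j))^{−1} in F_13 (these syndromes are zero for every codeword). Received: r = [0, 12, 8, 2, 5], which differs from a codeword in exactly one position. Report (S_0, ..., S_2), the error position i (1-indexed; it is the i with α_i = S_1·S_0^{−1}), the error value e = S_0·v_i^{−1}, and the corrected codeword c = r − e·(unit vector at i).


S = (7, 10, 5), error at position 2, error magnitude e = 3, c = [0, 9, 8, 2, 5].

Step 1: column multipliers v_i = (∏_{j≠i}(α_i − α_j))^{−1} mod 13.
  i = 1 (α = 5): (5−7)(5−1)(5−4)(5−9) = (−2)·4·1·(−4) = 32 ≡ 6, so v_1 = 6^{−1} = 11 (mod 13).
  i = 2 (α = 7): (7−5)(7−1)(7−4)(7−9) = 2·6·3·(−2) = −72 ≡ 6, so v_2 = 6^{−1} = 11 (mod 13).
  i = 3 (α = 1): (1−5)(1−7)(1−4)(1−9) = (−4)·(−6)·(−3)·(−8) = 576 ≡ 4, so v_3 = 4^{−1} = 10 (mod 13).
  i = 4 (α = 4): (4−5)(4−7)(4−1)(4−9) = (−1)·(−3)·3·(−5) = −45 ≡ 7, so v_4 = 7^{−1} = 2 (mod 13).
  i = 5 (α = 9): (9−5)(9−7)(9−1)(9−4) = 4·2·8·5 = 320 ≡ 8, so v_5 = 8^{−1} = 5 (mod 13).
  v = [11, 11, 10, 2, 5].
Step 2: syndromes of r = [0, 12, 8, 2, 5] (all sums mod 13).
  S_0 = Σ v_i r_i = 11·0 + 11·12 + 10·8 + 2·2 + 5·5 = 241 ≡ 7.
  S_1 = Σ v_i α_i r_i = 11·5·0 + 11·7·12 + 10·1·8 + 2·4·2 + 5·9·5 = 1245 ≡ 10.
  α_i^2 mod 13 = [12, 10, 1, 3, 3].
  S_2 = Σ v_i α_i^2 r_i = 11·12·0 + 11·10·12 + 10·1·8 + 2·3·2 + 5·3·5 = 1487 ≡ 5.
  S = (7, 10, 5) ≠ 0, so r is not a codeword (an error is present).
Step 3: locate the error. For a single error e at position i, S_ℓ = v_i·e·α_i^ℓ, so α_err = S_1/S_0.
  S_0^{−1} = 7^{−1} = 2 (mod 13), so α_err = 10·2 = 20 ≡ 7 = α_2. Error position i = 2.
  Consistency check: S_2/S_1 = 5·4 = 20 ≡ 7 = α_err ✓ (single-error assumption holds).
Step 4: error magnitude e = S_0/v_2 = S_0·∏_{j≠2}(α_2 − α_j) = 7·6 = 42 ≡ 3 (mod 13).
Step 5: correct position 2: c_2 = r_2 − e = 12 − 3 ≡ 9 (mod 13). Hence c = [0, 9, 8, 2, 5].
  Check: interpolating c through the α_i gives m(x) = 10 + 11·x (degree < 2) with m(α_i) = c_i for every i, so c is indeed a codeword.


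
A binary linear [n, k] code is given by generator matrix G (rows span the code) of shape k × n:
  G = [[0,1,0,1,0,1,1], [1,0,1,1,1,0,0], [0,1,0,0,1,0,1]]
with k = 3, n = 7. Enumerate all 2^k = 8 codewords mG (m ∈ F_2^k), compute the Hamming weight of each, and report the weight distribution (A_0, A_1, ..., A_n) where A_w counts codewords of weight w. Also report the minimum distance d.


Weight distribution: A_0 = 1, A_3 = 3, A_4 = 2, A_5 = 1, A_6 = 1. Minimum distance d = 3.

Enumerate all 2^3 = 8 messages m ∈ F_2^3.
For each, compute codeword c = mG in F_2^7, then tally its weight.
  m = 000 → c = 0000000, weight = 0.
  m = 100 → c = 0101011, weight = 4.
  m = 010 → c = 1011100, weight = 4.
  m = 110 → c = 1110111, weight = 6.
  m = 001 → c = 0100101, weight = 3.
  m = 101 → c = 0001110, weight = 3.
  m = 011 → c = 1111001, weight = 5.
  m = 111 → c = 1010010, weight = 3.
Tally weights:
  weight 0: 1 codewords.
  weight 3: 3 codewords.
  weight 4: 2 codewords.
  weight 5: 1 codewords.
  weight 6: 1 codewords.
Minimum distance d = smallest w > 0 with A_w > 0 = 3.
Sanity: Σ A_w = 8 = 2^3 = 8 ✓.


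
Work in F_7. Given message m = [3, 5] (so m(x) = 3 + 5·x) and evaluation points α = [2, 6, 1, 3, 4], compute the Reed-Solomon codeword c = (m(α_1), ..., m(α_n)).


c = [6, 5, 1, 4, 2]

Message polynomial: m(x) = 3 + 5·x (mod 7).
For each evaluation point α_i, compute m(α_i) mod 7:
  α_1 = 2: Horner steps 5 → 6, so m(2) = 6.
  α_2 = 6: Horner steps 5 → 5, so m(6) = 5.
  α_3 = 1: Horner steps 5 → 1, so m(1) = 1.
  α_4 = 3: Horner steps 5 → 4, so m(3) = 4.
  α_5 = 4: Horner steps 5 → 2, so m(4) = 2.
Codeword c = [6, 5, 1, 4, 2] ∈ F_7^5.


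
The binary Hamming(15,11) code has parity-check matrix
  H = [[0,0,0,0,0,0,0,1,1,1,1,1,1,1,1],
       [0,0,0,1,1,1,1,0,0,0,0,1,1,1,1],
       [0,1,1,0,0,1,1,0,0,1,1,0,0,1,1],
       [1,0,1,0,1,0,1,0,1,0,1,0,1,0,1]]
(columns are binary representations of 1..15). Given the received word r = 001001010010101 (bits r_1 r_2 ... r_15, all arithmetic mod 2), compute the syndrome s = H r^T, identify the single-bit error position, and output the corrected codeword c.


s = (0, 1, 0, 0)^T, error position = 4, corrected codeword c = 001101010010101

Compute s = H r^T mod 2 one row at a time:
  s_1 = 1 + 0 + 0 + 1 + 0 + 1 + 0 + 1 = 4 ≡ 0 (mod 2).
  s_2 = 0 + 0 + 1 + 0 + 0 + 1 + 0 + 1 = 3 ≡ 1 (mod 2).
  s_3 = 0 + 1 + 1 + 0 + 0 + 1 + 0 + 1 = 4 ≡ 0 (mod 2).
  s_4 = 0 + 1 + 0 + 0 + 0 + 1 + 1 + 1 = 4 ≡ 0 (mod 2).
s = (0, 1, 0, 0)^T — this equals column 4 of H (binary 0100), so error is at position 4.
Correct: flip bit 4 of r = 001001010010101 to get c = 001101010010101.


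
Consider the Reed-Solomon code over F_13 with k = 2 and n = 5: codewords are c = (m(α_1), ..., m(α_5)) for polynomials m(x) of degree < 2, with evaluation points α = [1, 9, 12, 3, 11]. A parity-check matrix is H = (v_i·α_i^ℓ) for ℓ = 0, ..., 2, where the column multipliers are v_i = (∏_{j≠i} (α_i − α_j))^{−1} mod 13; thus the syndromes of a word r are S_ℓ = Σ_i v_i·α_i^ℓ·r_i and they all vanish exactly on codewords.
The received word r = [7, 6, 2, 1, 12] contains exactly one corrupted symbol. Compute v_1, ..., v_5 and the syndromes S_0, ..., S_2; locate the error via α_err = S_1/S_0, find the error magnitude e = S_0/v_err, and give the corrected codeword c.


S = (5, 5, 5), error at position 1, error magnitude e = 12, c = [8, 6, 2, 1, 12].

Step 1: column multipliers v_i = (∏_{j≠i}(α_i − α_j))^{−1} mod 13.
  i = 1 (α = 1): (1−9)(1−12)(1−3)(1−11) = (−8)·(−11)·(−2)·(−10) = 1760 ≡ 5, so v_1 = 5^{−1} = 8 (mod 13).
  i = 2 (α = 9): (9−1)(9−12)(9−3)(9−11) = 8·(−3)·6·(−2) = 288 ≡ 2, so v_2 = 2^{−1} = 7 (mod 13).
  i = 3 (α = 12): (12−1)(12−9)(12−3)(12−11) = 11·3·9·1 = 297 ≡ 11, so v_3 = 11^{−1} = 6 (mod 13).
  i = 4 (α = 3): (3−1)(3−9)(3−12)(3−11) = 2·(−6)·(−9)·(−8) = −864 ≡ 7, so v_4 = 7^{−1} = 2 (mod 13).
  i = 5 (α = 11): (11−1)(11−9)(11−12)(11−3) = 10·2·(−1)·8 = −160 ≡ 9, so v_5 = 9^{−1} = 3 (mod 13).
  v = [8, 7, 6, 2, 3].
Step 2: syndromes of r = [7, 6, 2, 1, 12] (all sums mod 13).
  S_0 = Σ v_i r_i = 8·7 + 7·6 + 6·2 + 2·1 + 3·12 = 148 ≡ 5.
  S_1 = Σ v_i α_i r_i = 8·1·7 + 7·9·6 + 6·12·2 + 2·3·1 + 3·11·12 = 980 ≡ 5.
  α_i^2 mod 13 = [1, 3, 1, 9, 4].
  S_2 = Σ v_i α_i^2 r_i = 8·1·7 + 7·3·6 + 6·1·2 + 2·9·1 + 3·4·12 = 356 ≡ 5.
  S = (5, 5, 5) ≠ 0, so r is not a codeword (an error is present).
Step 3: locate the error. For a single error e at position i, S_ℓ = v_i·e·α_i^ℓ, so α_err = S_1/S_0.
  S_0^{−1} = 5^{−1} = 8 (mod 13), so α_err = 5·8 = 40 ≡ 1 = α_1. Error position i = 1.
  Consistency check: S_2/S_1 = 5·8 = 40 ≡ 1 = α_err ✓ (single-error assumption holds).
Step 4: error magnitude e = S_0/v_1 = S_0·∏_{j≠1}(α_1 − α_j) = 5·5 = 25 ≡ 12 (mod 13).
Step 5: correct position 1: c_1 = r_1 − e = 7 − 12 ≡ 8 (mod 13). Hence c = [8, 6, 2, 1, 12].
  Check: interpolating c through the α_i gives m(x) = 5 + 3·x (degree < 2) with m(α_i) = c_i for every i, so c is indeed a codeword.


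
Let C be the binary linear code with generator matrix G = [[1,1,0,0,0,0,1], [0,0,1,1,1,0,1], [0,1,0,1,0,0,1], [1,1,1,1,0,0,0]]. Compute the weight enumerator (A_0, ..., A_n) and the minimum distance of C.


Weight distribution: A_0 = 1, A_1 = 1, A_2 = 2, A_3 = 6, A_4 = 5, A_5 = 1. Minimum distance d = 1.

Enumerate all 2^4 = 16 messages m ∈ F_2^4.
For each, compute codeword c = mG in F_2^7, then tally its weight.
  m = 0000 → c = 0000000, weight = 0.
  m = 1000 → c = 1100001, weight = 3.
  m = 0100 → c = 0011101, weight = 4.
  m = 1100 → c = 1111100, weight = 5.
  m = 0010 → c = 0101001, weight = 3.
  m = 1010 → c = 1001000, weight = 2.
  m = 0110 → c = 0110100, weight = 3.
  m = 1110 → c = 1010101, weight = 4.
  m = 0001 → c = 1111000, weight = 4.
  m = 1001 → c = 0011001, weight = 3.
  m = 0101 → c = 1100101, weight = 4.
  m = 1101 → c = 0000100, weight = 1.
  m = 0011 → c = 1010001, weight = 3.
  m = 1011 → c = 0110000, weight = 2.
  m = 0111 → c = 1001100, weight = 3.
  m = 1111 → c = 0101101, weight = 4.
Tally weights:
  weight 0: 1 codewords.
  weight 1: 1 codewords.
  weight 2: 2 codewords.
  weight 3: 6 codewords.
  weight 4: 5 codewords.
  weight 5: 1 codewords.
Minimum distance d = smallest w > 0 with A_w > 0 = 1.
Sanity: Σ A_w = 16 = 2^4 = 16 ✓.


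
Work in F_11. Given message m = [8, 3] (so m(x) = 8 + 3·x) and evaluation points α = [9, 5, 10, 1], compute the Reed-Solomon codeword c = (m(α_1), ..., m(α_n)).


c = [2, 1, 5, 0]

Message polynomial: m(x) = 8 + 3·x (mod 11).
For each evaluation point α_i, compute m(α_i) mod 11:
  α_1 = 9: Horner steps 3 → 2, so m(9) = 2.
  α_2 = 5: Horner steps 3 → 1, so m(5) = 1.
  α_3 = 10: Horner steps 3 → 5, so m(10) = 5.
  α_4 = 1: Horner steps 3 → 0, so m(1) = 0.
Codeword c = [2, 1, 5, 0] ∈ F_11^4.


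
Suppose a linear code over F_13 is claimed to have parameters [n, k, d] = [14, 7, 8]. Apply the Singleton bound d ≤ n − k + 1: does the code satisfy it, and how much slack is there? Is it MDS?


Singleton RHS = n − k + 1 = 8, slack = 0, bound satisfied, MDS.

Singleton bound: d ≤ n − k + 1.
Here n = 14, k = 7, so n − k + 1 = 8.
Given d = 8, check d ≤ 8: YES.
Slack = (n − k + 1) − d = 0.
The code is MDS (slack = 0).
Description: the claimed parameters are [14, 7, 8]_13; such a code would be MDS (meets Singleton bound).


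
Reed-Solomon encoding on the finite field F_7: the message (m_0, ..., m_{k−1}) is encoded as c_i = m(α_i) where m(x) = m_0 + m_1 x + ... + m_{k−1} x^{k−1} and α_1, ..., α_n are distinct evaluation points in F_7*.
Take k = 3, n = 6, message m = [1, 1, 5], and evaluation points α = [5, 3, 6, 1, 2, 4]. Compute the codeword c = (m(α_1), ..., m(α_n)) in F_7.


c = [5, 0, 5, 0, 2, 1]

Message polynomial: m(x) = 1 + 1·x + 5·x^2 (mod 7).
For each evaluation point α_i, compute m(α_i) mod 7:
  α_1 = 5: Horner steps 5 → 5 → 5, so m(5) = 5.
  α_2 = 3: Horner steps 5 → 2 → 0, so m(3) = 0.
  α_3 = 6: Horner steps 5 → 3 → 5, so m(6) = 5.
  α_4 = 1: Horner steps 5 → 6 → 0, so m(1) = 0.
  α_5 = 2: Horner steps 5 → 4 → 2, so m(2) = 2.
  α_6 = 4: Horner steps 5 → 0 → 1, so m(4) = 1.
Codeword c = [5, 0, 5, 0, 2, 1] ∈ F_7^6.


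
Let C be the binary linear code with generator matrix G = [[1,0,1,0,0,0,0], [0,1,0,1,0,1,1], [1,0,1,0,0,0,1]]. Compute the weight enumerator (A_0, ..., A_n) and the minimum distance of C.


Weight distribution: A_0 = 1, A_1 = 1, A_2 = 1, A_3 = 2, A_4 = 1, A_5 = 1, A_6 = 1. Minimum distance d = 1.

Enumerate all 2^3 = 8 messages m ∈ F_2^3.
For each, compute codeword c = mG in F_2^7, then tally its weight.
  m = 000 → c = 0000000, weight = 0.
  m = 100 → c = 1010000, weight = 2.
  m = 010 → c = 0101011, weight = 4.
  m = 110 → c = 1111011, weight = 6.
  m = 001 → c = 1010001, weight = 3.
  m = 101 → c = 0000001, weight = 1.
  m = 011 → c = 1111010, weight = 5.
  m = 111 → c = 0101010, weight = 3.
Tally weights:
  weight 0: 1 codewords.
  weight 1: 1 codewords.
  weight 2: 1 codewords.
  weight 3: 2 codewords.
  weight 4: 1 codewords.
  weight 5: 1 codewords.
  weight 6: 1 codewords.
Minimum distance d = smallest w > 0 with A_w > 0 = 1.
Sanity: Σ A_w = 8 = 2^3 = 8 ✓.


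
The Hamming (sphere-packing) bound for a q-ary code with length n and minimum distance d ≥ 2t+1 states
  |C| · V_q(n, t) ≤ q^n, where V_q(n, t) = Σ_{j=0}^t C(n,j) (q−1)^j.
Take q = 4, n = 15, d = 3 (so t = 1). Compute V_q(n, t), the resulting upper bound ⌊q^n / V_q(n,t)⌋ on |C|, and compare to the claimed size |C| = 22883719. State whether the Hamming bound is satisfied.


V_q(n, t) = 46, q^n = 1073741824, Hamming bound = 23342213, |C| = 22883719 ≤ bound (satisfied).

Step 1: Compute V_q(n, t) = Σ_{j=0}^1 C(n, j) (q−1)^j.
  j = 0: C(15,0)·(3)^0 = 1·1 = 1.
  j = 1: C(15,1)·(3)^1 = 15·3 = 45.
  V_q(n, t) = 1 + 45 = 46.
Step 2: q^n = 4^15 = 1073741824.
Step 3: Hamming bound ⌊q^n / V_q(n,t)⌋ = ⌊1073741824/46⌋ = 23342213.
Step 4: Compare |C| = 22883719 to 23342213: satisfied.
The claimed |C| lies below the Hamming bound.
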